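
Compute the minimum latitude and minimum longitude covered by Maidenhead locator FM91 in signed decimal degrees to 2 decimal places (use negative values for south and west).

Field F=5, M=12: +5·20° lon, +12·10° lat → SW at lon -80°, lat 30°.
Square 9, 1: +9·2° lon, +1·1° lat → SW at lon -62°, lat 31°.
latitude 31.00, longitude -62.00.

31.00, -62.00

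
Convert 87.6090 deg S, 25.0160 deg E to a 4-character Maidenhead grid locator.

KA22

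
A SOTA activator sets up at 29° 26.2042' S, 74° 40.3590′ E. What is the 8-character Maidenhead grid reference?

MG70in05

Add 180° to longitude and 90° to latitude: 254.67265, 60.56326.
Field: lon ⌊254.67265/20⌋ = 12 → M; lat ⌊60.56326/10⌋ = 6 → G.
Square: lon ⌊14.67265/2⌋ = 7; lat ⌊0.56326/1⌋ = 0.
Subsquare: lon ⌊0.67265/0.0833333⌋ = 8 → i; lat ⌊0.56326/0.0416667⌋ = 13 → n.
Extended square: lon ⌊0.00598/0.00833333⌋ = 0; lat ⌊0.02160/0.00416667⌋ = 5.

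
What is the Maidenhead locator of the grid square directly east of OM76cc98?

OM76dc08

Longitude extended square 9; +1 → 10, wraps to 0, carry into subsquare.
Longitude subsquare c = 2; +1 → 3 = d.
The latitude characters are unchanged.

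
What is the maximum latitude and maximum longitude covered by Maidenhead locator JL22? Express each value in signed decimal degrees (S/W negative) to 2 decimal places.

23.00, 6.00

Field J=9, L=11: +9·20° lon, +11·10° lat → SW at lon 0°, lat 20°.
Square 2, 2: +2·2° lon, +2·1° lat → SW at lon 4°, lat 22°.
Cell spans 2° lon × 1° lat. NE corner is SW corner plus one full cell.
latitude 23.00, longitude 6.00.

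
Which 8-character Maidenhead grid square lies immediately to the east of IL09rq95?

Longitude extended square 9; +1 → 10, wraps to 0, carry into subsquare.
Longitude subsquare r = 17; +1 → 18 = s.
The latitude characters are unchanged.

IL09sq05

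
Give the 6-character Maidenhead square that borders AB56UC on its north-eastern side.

Longitude subsquare u = 20; +1 → 21 = v.
Latitude subsquare c = 2; +1 → 3 = d.

AB56vd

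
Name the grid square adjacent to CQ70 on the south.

Latitude square 0; −1 → -1, wraps to 9, carry into field.
Latitude field Q = 16; −1 → 15 = P.
The longitude characters are unchanged.

CP79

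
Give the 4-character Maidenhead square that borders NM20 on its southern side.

NL29

Latitude square 0; −1 → -1, wraps to 9, carry into field.
Latitude field M = 12; −1 → 11 = L.
The longitude characters are unchanged.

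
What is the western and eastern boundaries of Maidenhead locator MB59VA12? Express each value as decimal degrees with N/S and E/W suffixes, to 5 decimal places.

Field M=12, B=1: +12·20° lon, +1·10° lat → SW at lon 60°, lat -80°.
Square 5, 9: +5·2° lon, +9·1° lat → SW at lon 70°, lat -71°.
Subsquare v=21, a=0: +21·0.0833333° lon, +0·0.0416667° lat → SW at lon 71.75°, lat -71°.
Extended square 1, 2: +1·0.00833333° lon, +2·0.00416667° lat → SW at lon 71.7583°, lat -70.9917°.
Cell spans 0.00833333° lon × 0.00416667° lat.
west 71.75833° E, east 71.76667° E.

71.75833° E, 71.76667° E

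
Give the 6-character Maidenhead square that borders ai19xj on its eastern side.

AI29aj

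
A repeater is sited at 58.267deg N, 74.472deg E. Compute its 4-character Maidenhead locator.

MO78

Shift to the Maidenhead origin (180°W, 90°S): lon 254.47, lat 148.27.
Field (20°×10°, letters A–R): 254.47/20 → 12 → M, 148.27/10 → 14 → O; chars MO.
Square (2°×1°, digits 0–9): 14.47/2 → 7, 8.27/1 → 8; chars 78.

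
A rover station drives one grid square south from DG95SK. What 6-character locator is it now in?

DG95sj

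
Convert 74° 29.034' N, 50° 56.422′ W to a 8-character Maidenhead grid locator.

Add 180° to longitude and 90° to latitude: 129.05963, 164.48390.
Field (20°×10°, letters A–R): lon ⌊129.05963/20⌋ = 6 → G; lat ⌊164.48390/10⌋ = 16 → Q.
Square (2°×1°, digits 0–9): lon ⌊9.05963/2⌋ = 4; lat ⌊4.48390/1⌋ = 4.
Subsquare (5′×2.5′, letters a–x): lon ⌊1.05963/0.0833333⌋ = 12 → m; lat ⌊0.48390/0.0416667⌋ = 11 → l.
Extended square (30″×15″, digits 0–9): lon ⌊0.05963/0.00833333⌋ = 7; lat ⌊0.02557/0.00416667⌋ = 6.

GQ44ml76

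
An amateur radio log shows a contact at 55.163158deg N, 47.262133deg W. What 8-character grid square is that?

Add 180° to longitude and 90° to latitude: 132.73787, 145.16316.
Field: lon ⌊132.73787/20⌋ = 6 → G; lat ⌊145.16316/10⌋ = 14 → O.
Square: lon ⌊12.73787/2⌋ = 6; lat ⌊5.16316/1⌋ = 5.
Subsquare: lon ⌊0.73787/0.0833333⌋ = 8 → i; lat ⌊0.16316/0.0416667⌋ = 3 → d.
Extended square: lon ⌊0.07120/0.00833333⌋ = 8; lat ⌊0.03816/0.00416667⌋ = 9.

GO65id89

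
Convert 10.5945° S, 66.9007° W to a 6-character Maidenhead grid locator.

FH69nj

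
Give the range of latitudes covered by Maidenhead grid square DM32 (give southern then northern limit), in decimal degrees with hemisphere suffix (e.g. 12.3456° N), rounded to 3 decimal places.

32.000° N, 33.000° N

Field D=3, M=12: +3·20° lon, +12·10° lat → SW at lon -120°, lat 30°.
Square 3, 2: +3·2° lon, +2·1° lat → SW at lon -114°, lat 32°.
Cell spans 2° lon × 1° lat.
south 32.000° N, north 33.000° N.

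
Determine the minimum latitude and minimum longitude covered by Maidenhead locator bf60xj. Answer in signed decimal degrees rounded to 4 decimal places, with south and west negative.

-39.6250, -146.0833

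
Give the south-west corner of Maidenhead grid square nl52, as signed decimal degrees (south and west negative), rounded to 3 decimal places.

22.000, 90.000

Field N=13, L=11: +13·20° lon, +11·10° lat → SW at lon 80°, lat 20°.
Square 5, 2: +5·2° lon, +2·1° lat → SW at lon 90°, lat 22°.
latitude 22.000, longitude 90.000.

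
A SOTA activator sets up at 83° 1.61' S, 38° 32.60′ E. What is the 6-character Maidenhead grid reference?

Add 180° to longitude and 90° to latitude: 218.5433, 6.9732.
Field: 218.5433/20 → 10 → K, 6.9732/10 → 0 → A; chars KA.
Square: 18.5433/2 → 9, 6.9732/1 → 6; chars 96.
Subsquare: 0.5433/0.0833333 → 6 → g, 0.9732/0.0416667 → 23 → x; chars gx.

KA96gx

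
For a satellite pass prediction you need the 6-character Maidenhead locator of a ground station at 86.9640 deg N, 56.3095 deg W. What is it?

GR16ux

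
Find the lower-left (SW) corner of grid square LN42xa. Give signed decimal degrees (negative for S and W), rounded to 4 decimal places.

42.0000, 49.9167

Field L=11, N=13: +11·20° lon, +13·10° lat → SW at lon 40°, lat 40°.
Square 4, 2: +4·2° lon, +2·1° lat → SW at lon 48°, lat 42°.
Subsquare x=23, a=0: +23·0.0833333° lon, +0·0.0416667° lat → SW at lon 49.9167°, lat 42°.
latitude 42.0000, longitude 49.9167.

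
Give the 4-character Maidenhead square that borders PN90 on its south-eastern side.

QM09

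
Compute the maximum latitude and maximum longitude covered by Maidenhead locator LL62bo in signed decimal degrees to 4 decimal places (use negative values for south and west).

22.6250, 52.1667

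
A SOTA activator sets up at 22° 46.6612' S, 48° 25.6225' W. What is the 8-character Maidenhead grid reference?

GG57sf83

Shift to the Maidenhead origin (180°W, 90°S): lon 131.57296, lat 67.22231.
Field (20°×10°, letters A–R): 131.57296/20 → 6 → G, 67.22231/10 → 6 → G; chars GG.
Square (2°×1°, digits 0–9): 11.57296/2 → 5, 7.22231/1 → 7; chars 57.
Subsquare (5′×2.5′, letters a–x): 1.57296/0.0833333 → 18 → s, 0.22231/0.0416667 → 5 → f; chars sf.
Extended square (30″×15″, digits 0–9): 0.07296/0.00833333 → 8, 0.01398/0.00416667 → 3; chars 83.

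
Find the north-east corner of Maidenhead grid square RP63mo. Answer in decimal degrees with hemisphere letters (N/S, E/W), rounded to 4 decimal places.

Field R=17, P=15: +17·20° lon, +15·10° lat → SW at lon 160°, lat 60°.
Square 6, 3: +6·2° lon, +3·1° lat → SW at lon 172°, lat 63°.
Subsquare m=12, o=14: +12·0.0833333° lon, +14·0.0416667° lat → SW at lon 173°, lat 63.5833°.
Cell spans 0.0833333° lon × 0.0416667° lat. NE corner is SW corner plus one full cell.
latitude 63.6250° N, longitude 173.0833° E.

63.6250° N, 173.0833° E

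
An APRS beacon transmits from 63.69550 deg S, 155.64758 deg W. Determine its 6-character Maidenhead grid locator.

BC26eh

Add 180° to longitude and 90° to latitude: 24.3524, 26.3045.
Field: lon ⌊24.3524/20⌋ = 1 → B; lat ⌊26.3045/10⌋ = 2 → C.
Square: lon ⌊4.3524/2⌋ = 2; lat ⌊6.3045/1⌋ = 6.
Subsquare: lon ⌊0.3524/0.0833333⌋ = 4 → e; lat ⌊0.3045/0.0416667⌋ = 7 → h.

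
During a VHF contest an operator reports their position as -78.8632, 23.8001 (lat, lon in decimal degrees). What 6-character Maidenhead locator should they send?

Shift to the Maidenhead origin (180°W, 90°S): lon 203.8001, lat 11.1368.
Field (20°×10°, letters A–R): 203.8001/20 → 10 → K, 11.1368/10 → 1 → B; chars KB.
Square (2°×1°, digits 0–9): 3.8001/2 → 1, 1.1368/1 → 1; chars 11.
Subsquare (5′×2.5′, letters a–x): 1.8001/0.0833333 → 21 → v, 0.1368/0.0416667 → 3 → d; chars vd.

KB11vd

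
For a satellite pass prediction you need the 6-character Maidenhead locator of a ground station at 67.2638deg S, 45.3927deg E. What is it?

LC22qr

Shift to the Maidenhead origin (180°W, 90°S): lon 225.3927, lat 22.7362.
Field (20°×10°, letters A–R): lon ⌊225.3927/20⌋ = 11 → L; lat ⌊22.7362/10⌋ = 2 → C.
Square (2°×1°, digits 0–9): lon ⌊5.3927/2⌋ = 2; lat ⌊2.7362/1⌋ = 2.
Subsquare (5′×2.5′, letters a–x): lon ⌊1.3927/0.0833333⌋ = 16 → q; lat ⌊0.7362/0.0416667⌋ = 17 → r.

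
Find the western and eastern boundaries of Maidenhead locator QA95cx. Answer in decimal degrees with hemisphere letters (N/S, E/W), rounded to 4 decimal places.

158.1667° E, 158.2500° E

Field Q=16, A=0: +16·20° lon, +0·10° lat → SW at lon 140°, lat -90°.
Square 9, 5: +9·2° lon, +5·1° lat → SW at lon 158°, lat -85°.
Subsquare c=2, x=23: +2·0.0833333° lon, +23·0.0416667° lat → SW at lon 158.167°, lat -84.0417°.
Cell spans 0.0833333° lon × 0.0416667° lat.
west 158.1667° E, east 158.2500° E.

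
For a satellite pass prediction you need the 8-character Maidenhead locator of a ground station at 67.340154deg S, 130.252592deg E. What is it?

Add 180° to longitude and 90° to latitude: 310.25259, 22.65985.
Field: lon ⌊310.25259/20⌋ = 15 → P; lat ⌊22.65985/10⌋ = 2 → C.
Square: lon ⌊10.25259/2⌋ = 5; lat ⌊2.65985/1⌋ = 2.
Subsquare: lon ⌊0.25259/0.0833333⌋ = 3 → d; lat ⌊0.65985/0.0416667⌋ = 15 → p.
Extended square: lon ⌊0.00259/0.00833333⌋ = 0; lat ⌊0.03485/0.00416667⌋ = 8.

PC52dp08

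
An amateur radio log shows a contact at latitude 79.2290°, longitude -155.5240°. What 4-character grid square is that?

BQ29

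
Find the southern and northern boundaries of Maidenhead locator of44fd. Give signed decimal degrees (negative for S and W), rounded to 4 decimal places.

-35.8750, -35.8333

Field O=14, F=5: +14·20° lon, +5·10° lat → SW at lon 100°, lat -40°.
Square 4, 4: +4·2° lon, +4·1° lat → SW at lon 108°, lat -36°.
Subsquare f=5, d=3: +5·0.0833333° lon, +3·0.0416667° lat → SW at lon 108.417°, lat -35.875°.
Cell spans 0.0833333° lon × 0.0416667° lat.
south -35.8750, north -35.8333.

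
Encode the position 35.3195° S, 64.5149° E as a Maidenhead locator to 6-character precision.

Shift to the Maidenhead origin (180°W, 90°S): lon 244.5149, lat 54.6805.
Field: lon ⌊244.5149/20⌋ = 12 → M; lat ⌊54.6805/10⌋ = 5 → F.
Square: lon ⌊4.5149/2⌋ = 2; lat ⌊4.6805/1⌋ = 4.
Subsquare: lon ⌊0.5149/0.0833333⌋ = 6 → g; lat ⌊0.6805/0.0416667⌋ = 16 → q.

MF24gq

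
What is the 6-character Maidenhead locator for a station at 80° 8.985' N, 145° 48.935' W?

BR70cd

Shift to the Maidenhead origin (180°W, 90°S): lon 34.1844, lat 170.1497.
Field: 34.1844/20 → 1 → B, 170.1497/10 → 17 → R; chars BR.
Square: 14.1844/2 → 7, 0.1497/1 → 0; chars 70.
Subsquare: 0.1844/0.0833333 → 2 → c, 0.1497/0.0416667 → 3 → d; chars cd.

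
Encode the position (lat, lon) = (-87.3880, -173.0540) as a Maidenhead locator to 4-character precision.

AA32

Add 180° to longitude and 90° to latitude: 6.95, 2.61.
Field: 6.95/20 → 0 → A, 2.61/10 → 0 → A; chars AA.
Square: 6.95/2 → 3, 2.61/1 → 2; chars 32.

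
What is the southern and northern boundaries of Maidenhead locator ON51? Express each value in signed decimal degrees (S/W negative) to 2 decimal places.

41.00, 42.00

Field O=14, N=13: +14·20° lon, +13·10° lat → SW at lon 100°, lat 40°.
Square 5, 1: +5·2° lon, +1·1° lat → SW at lon 110°, lat 41°.
Cell spans 2° lon × 1° lat.
south 41.00, north 42.00.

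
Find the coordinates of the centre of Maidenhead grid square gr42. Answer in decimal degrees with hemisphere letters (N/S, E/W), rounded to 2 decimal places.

82.50° N, 51.00° W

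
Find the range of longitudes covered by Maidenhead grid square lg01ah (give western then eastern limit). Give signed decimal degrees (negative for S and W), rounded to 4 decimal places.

Field L=11, G=6: +11·20° lon, +6·10° lat → SW at lon 40°, lat -30°.
Square 0, 1: +0·2° lon, +1·1° lat → SW at lon 40°, lat -29°.
Subsquare a=0, h=7: +0·0.0833333° lon, +7·0.0416667° lat → SW at lon 40°, lat -28.7083°.
Cell spans 0.0833333° lon × 0.0416667° lat.
west 40.0000, east 40.0833.

40.0000, 40.0833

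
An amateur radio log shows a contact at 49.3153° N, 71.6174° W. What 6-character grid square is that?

Add 180° to longitude and 90° to latitude: 108.3826, 139.3153.
Field: 108.3826/20 → 5 → F, 139.3153/10 → 13 → N; chars FN.
Square: 8.3826/2 → 4, 9.3153/1 → 9; chars 49.
Subsquare: 0.3826/0.0833333 → 4 → e, 0.3153/0.0416667 → 7 → h; chars eh.

FN49eh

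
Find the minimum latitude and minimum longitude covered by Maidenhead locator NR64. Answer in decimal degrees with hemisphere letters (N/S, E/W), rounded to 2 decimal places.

Field N=13, R=17: +13·20° lon, +17·10° lat → SW at lon 80°, lat 80°.
Square 6, 4: +6·2° lon, +4·1° lat → SW at lon 92°, lat 84°.
latitude 84.00° N, longitude 92.00° E.

84.00° N, 92.00° E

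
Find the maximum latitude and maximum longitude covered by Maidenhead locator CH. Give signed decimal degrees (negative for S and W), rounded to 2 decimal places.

Field C=2, H=7: +2·20° lon, +7·10° lat → SW at lon -140°, lat -20°.
Cell spans 20° lon × 10° lat. NE corner is SW corner plus one full cell.
latitude -10.00, longitude -120.00.

-10.00, -120.00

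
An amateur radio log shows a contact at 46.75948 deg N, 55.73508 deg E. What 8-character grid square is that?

Offset from 180°W / 90°S: lon 235.73508°, lat 136.75948°.
Field (20°×10°, letters A–R): 235.73508/20 → 11 → L, 136.75948/10 → 13 → N; chars LN.
Square (2°×1°, digits 0–9): 15.73508/2 → 7, 6.75948/1 → 6; chars 76.
Subsquare (5′×2.5′, letters a–x): 1.73508/0.0833333 → 20 → u, 0.75948/0.0416667 → 18 → s; chars us.
Extended square (30″×15″, digits 0–9): 0.06841/0.00833333 → 8, 0.00948/0.00416667 → 2; chars 82.

LN76us82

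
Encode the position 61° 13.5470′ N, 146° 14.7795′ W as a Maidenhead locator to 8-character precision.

BP61vf04

Offset from 180°W / 90°S: lon 33.75367°, lat 151.22578°.
Field: 33.75367/20 → 1 → B, 151.22578/10 → 15 → P; chars BP.
Square: 13.75367/2 → 6, 1.22578/1 → 1; chars 61.
Subsquare: 1.75367/0.0833333 → 21 → v, 0.22578/0.0416667 → 5 → f; chars vf.
Extended square: 0.00367/0.00833333 → 0, 0.01745/0.00416667 → 4; chars 04.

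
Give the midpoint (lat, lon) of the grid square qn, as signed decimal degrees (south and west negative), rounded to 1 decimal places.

45.0, 150.0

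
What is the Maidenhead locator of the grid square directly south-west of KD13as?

KD03xr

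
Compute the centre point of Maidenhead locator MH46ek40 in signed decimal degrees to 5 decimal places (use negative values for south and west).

Field M=12, H=7: +12·20° lon, +7·10° lat → SW at lon 60°, lat -20°.
Square 4, 6: +4·2° lon, +6·1° lat → SW at lon 68°, lat -14°.
Subsquare e=4, k=10: +4·0.0833333° lon, +10·0.0416667° lat → SW at lon 68.3333°, lat -13.5833°.
Extended square 4, 0: +4·0.00833333° lon, +0·0.00416667° lat → SW at lon 68.3667°, lat -13.5833°.
Cell spans 0.00833333° lon × 0.00416667° lat. Centre is SW corner plus half of each.
latitude -13.58125, longitude 68.37083.

-13.58125, 68.37083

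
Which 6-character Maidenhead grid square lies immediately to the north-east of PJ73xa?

Longitude subsquare x = 23; +1 → 24, wraps to 0 = a, carry into square.
Longitude square 7; +1 → 8.
Latitude subsquare a = 0; +1 → 1 = b.

PJ83ab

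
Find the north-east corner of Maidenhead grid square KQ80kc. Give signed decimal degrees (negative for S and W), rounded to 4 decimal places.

Field K=10, Q=16: +10·20° lon, +16·10° lat → SW at lon 20°, lat 70°.
Square 8, 0: +8·2° lon, +0·1° lat → SW at lon 36°, lat 70°.
Subsquare k=10, c=2: +10·0.0833333° lon, +2·0.0416667° lat → SW at lon 36.8333°, lat 70.0833°.
Cell spans 0.0833333° lon × 0.0416667° lat. NE corner is SW corner plus one full cell.
latitude 70.1250, longitude 36.9167.

70.1250, 36.9167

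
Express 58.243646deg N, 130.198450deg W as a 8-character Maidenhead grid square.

CO48vf68

Offset from 180°W / 90°S: lon 49.80155°, lat 148.24365°.
Field: lon ⌊49.80155/20⌋ = 2 → C; lat ⌊148.24365/10⌋ = 14 → O.
Square: lon ⌊9.80155/2⌋ = 4; lat ⌊8.24365/1⌋ = 8.
Subsquare: lon ⌊1.80155/0.0833333⌋ = 21 → v; lat ⌊0.24365/0.0416667⌋ = 5 → f.
Extended square: lon ⌊0.05155/0.00833333⌋ = 6; lat ⌊0.03531/0.00416667⌋ = 8.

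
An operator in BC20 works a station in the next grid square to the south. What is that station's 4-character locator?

BB29

Latitude square 0; −1 → -1, wraps to 9, carry into field.
Latitude field C = 2; −1 → 1 = B.
The longitude characters are unchanged.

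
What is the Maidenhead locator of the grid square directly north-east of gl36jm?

Longitude subsquare j = 9; +1 → 10 = k.
Latitude subsquare m = 12; +1 → 13 = n.

GL36kn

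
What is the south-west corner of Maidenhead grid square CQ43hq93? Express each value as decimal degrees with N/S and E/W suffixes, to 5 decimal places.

73.67917° N, 131.34167° W

Field C=2, Q=16: +2·20° lon, +16·10° lat → SW at lon -140°, lat 70°.
Square 4, 3: +4·2° lon, +3·1° lat → SW at lon -132°, lat 73°.
Subsquare h=7, q=16: +7·0.0833333° lon, +16·0.0416667° lat → SW at lon -131.417°, lat 73.6667°.
Extended square 9, 3: +9·0.00833333° lon, +3·0.00416667° lat → SW at lon -131.342°, lat 73.6792°.
latitude 73.67917° N, longitude 131.34167° W.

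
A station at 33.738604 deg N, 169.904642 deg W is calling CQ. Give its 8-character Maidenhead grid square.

Add 180° to longitude and 90° to latitude: 10.09536, 123.73860.
Field: 10.09536/20 → 0 → A, 123.73860/10 → 12 → M; chars AM.
Square: 10.09536/2 → 5, 3.73860/1 → 3; chars 53.
Subsquare: 0.09536/0.0833333 → 1 → b, 0.73860/0.0416667 → 17 → r; chars br.
Extended square: 0.01202/0.00833333 → 1, 0.03027/0.00416667 → 7; chars 17.

AM53br17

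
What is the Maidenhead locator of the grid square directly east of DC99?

EC09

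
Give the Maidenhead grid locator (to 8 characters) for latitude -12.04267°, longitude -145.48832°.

BH77gw19

Shift to the Maidenhead origin (180°W, 90°S): lon 34.51168, lat 77.95733.
Field: 34.51168/20 → 1 → B, 77.95733/10 → 7 → H; chars BH.
Square: 14.51168/2 → 7, 7.95733/1 → 7; chars 77.
Subsquare: 0.51168/0.0833333 → 6 → g, 0.95733/0.0416667 → 22 → w; chars gw.
Extended square: 0.01168/0.00833333 → 1, 0.04066/0.00416667 → 9; chars 19.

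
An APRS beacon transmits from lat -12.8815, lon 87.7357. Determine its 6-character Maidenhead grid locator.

Offset from 180°W / 90°S: lon 267.7357°, lat 77.1185°.
Field: lon ⌊267.7357/20⌋ = 13 → N; lat ⌊77.1185/10⌋ = 7 → H.
Square: lon ⌊7.7357/2⌋ = 3; lat ⌊7.1185/1⌋ = 7.
Subsquare: lon ⌊1.7357/0.0833333⌋ = 20 → u; lat ⌊0.1185/0.0416667⌋ = 2 → c.

NH37uc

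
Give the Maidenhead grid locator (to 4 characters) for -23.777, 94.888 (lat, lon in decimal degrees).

Offset from 180°W / 90°S: lon 274.89°, lat 66.22°.
Field: lon ⌊274.89/20⌋ = 13 → N; lat ⌊66.22/10⌋ = 6 → G.
Square: lon ⌊14.89/2⌋ = 7; lat ⌊6.22/1⌋ = 6.

NG76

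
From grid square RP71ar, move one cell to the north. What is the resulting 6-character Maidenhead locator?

Latitude subsquare r = 17; +1 → 18 = s.
The longitude characters are unchanged.

RP71as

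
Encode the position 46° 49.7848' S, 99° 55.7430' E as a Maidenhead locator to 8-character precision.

NE93xe10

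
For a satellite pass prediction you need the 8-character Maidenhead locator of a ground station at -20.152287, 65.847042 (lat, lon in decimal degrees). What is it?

MG29wu13

Offset from 180°W / 90°S: lon 245.84704°, lat 69.84771°.
Field: 245.84704/20 → 12 → M, 69.84771/10 → 6 → G; chars MG.
Square: 5.84704/2 → 2, 9.84771/1 → 9; chars 29.
Subsquare: 1.84704/0.0833333 → 22 → w, 0.84771/0.0416667 → 20 → u; chars wu.
Extended square: 0.01371/0.00833333 → 1, 0.01438/0.00416667 → 3; chars 13.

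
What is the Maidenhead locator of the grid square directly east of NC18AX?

NC18bx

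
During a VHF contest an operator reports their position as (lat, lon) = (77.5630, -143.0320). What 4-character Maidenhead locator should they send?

BQ87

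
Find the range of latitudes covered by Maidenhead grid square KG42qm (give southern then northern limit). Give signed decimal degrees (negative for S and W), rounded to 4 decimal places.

Field K=10, G=6: +10·20° lon, +6·10° lat → SW at lon 20°, lat -30°.
Square 4, 2: +4·2° lon, +2·1° lat → SW at lon 28°, lat -28°.
Subsquare q=16, m=12: +16·0.0833333° lon, +12·0.0416667° lat → SW at lon 29.3333°, lat -27.5°.
Cell spans 0.0833333° lon × 0.0416667° lat.
south -27.5000, north -27.4583.

-27.5000, -27.4583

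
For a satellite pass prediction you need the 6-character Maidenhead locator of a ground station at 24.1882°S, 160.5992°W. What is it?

AG95qt

Shift to the Maidenhead origin (180°W, 90°S): lon 19.4008, lat 65.8118.
Field: lon ⌊19.4008/20⌋ = 0 → A; lat ⌊65.8118/10⌋ = 6 → G.
Square: lon ⌊19.4008/2⌋ = 9; lat ⌊5.8118/1⌋ = 5.
Subsquare: lon ⌊1.4008/0.0833333⌋ = 16 → q; lat ⌊0.8118/0.0416667⌋ = 19 → t.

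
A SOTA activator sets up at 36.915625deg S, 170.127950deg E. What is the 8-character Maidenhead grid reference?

RF53bc50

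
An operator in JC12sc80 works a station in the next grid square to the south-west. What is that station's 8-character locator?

JC12sb79

Longitude extended square 8; −1 → 7.
Latitude extended square 0; −1 → -1, wraps to 9, carry into subsquare.
Latitude subsquare c = 2; −1 → 1 = b.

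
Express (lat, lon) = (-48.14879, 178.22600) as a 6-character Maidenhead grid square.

Offset from 180°W / 90°S: lon 358.2260°, lat 41.8512°.
Field: lon ⌊358.2260/20⌋ = 17 → R; lat ⌊41.8512/10⌋ = 4 → E.
Square: lon ⌊18.2260/2⌋ = 9; lat ⌊1.8512/1⌋ = 1.
Subsquare: lon ⌊0.2260/0.0833333⌋ = 2 → c; lat ⌊0.8512/0.0416667⌋ = 20 → u.

RE91cu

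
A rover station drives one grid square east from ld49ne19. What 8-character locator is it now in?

LD49ne29

Longitude extended square 1; +1 → 2.
The latitude characters are unchanged.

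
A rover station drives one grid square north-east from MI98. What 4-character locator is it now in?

Longitude square 9; +1 → 10, wraps to 0, carry into field.
Longitude field M = 12; +1 → 13 = N.
Latitude square 8; +1 → 9.

NI09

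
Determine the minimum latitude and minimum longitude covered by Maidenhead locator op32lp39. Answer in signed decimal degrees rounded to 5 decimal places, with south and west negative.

62.66250, 106.94167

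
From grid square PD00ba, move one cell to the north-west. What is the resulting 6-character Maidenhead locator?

PD00ab

Longitude subsquare b = 1; −1 → 0 = a.
Latitude subsquare a = 0; +1 → 1 = b.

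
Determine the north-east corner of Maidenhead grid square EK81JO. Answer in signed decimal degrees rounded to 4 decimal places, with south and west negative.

11.6250, -83.1667

Field E=4, K=10: +4·20° lon, +10·10° lat → SW at lon -100°, lat 10°.
Square 8, 1: +8·2° lon, +1·1° lat → SW at lon -84°, lat 11°.
Subsquare j=9, o=14: +9·0.0833333° lon, +14·0.0416667° lat → SW at lon -83.25°, lat 11.5833°.
Cell spans 0.0833333° lon × 0.0416667° lat. NE corner is SW corner plus one full cell.
latitude 11.6250, longitude -83.1667.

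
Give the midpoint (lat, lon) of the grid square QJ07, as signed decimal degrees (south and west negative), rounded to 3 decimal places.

7.500, 141.000

Field Q=16, J=9: +16·20° lon, +9·10° lat → SW at lon 140°, lat 0°.
Square 0, 7: +0·2° lon, +7·1° lat → SW at lon 140°, lat 7°.
Cell spans 2° lon × 1° lat. Centre is SW corner plus half of each.
latitude 7.500, longitude 141.000.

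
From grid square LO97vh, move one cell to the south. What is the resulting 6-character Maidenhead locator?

Latitude subsquare h = 7; −1 → 6 = g.
The longitude characters are unchanged.

LO97vg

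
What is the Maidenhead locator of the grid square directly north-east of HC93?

Longitude square 9; +1 → 10, wraps to 0, carry into field.
Longitude field H = 7; +1 → 8 = I.
Latitude square 3; +1 → 4.

IC04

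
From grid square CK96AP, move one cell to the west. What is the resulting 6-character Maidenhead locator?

CK86xp

Longitude subsquare a = 0; −1 → -1, wraps to 23 = x, carry into square.
Longitude square 9; −1 → 8.
The latitude characters are unchanged.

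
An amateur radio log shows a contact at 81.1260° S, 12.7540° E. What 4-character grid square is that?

Shift to the Maidenhead origin (180°W, 90°S): lon 192.75, lat 8.87.
Field: lon ⌊192.75/20⌋ = 9 → J; lat ⌊8.87/10⌋ = 0 → A.
Square: lon ⌊12.75/2⌋ = 6; lat ⌊8.87/1⌋ = 8.

JA68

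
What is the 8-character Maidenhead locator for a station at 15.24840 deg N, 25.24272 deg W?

HK75jf09

Add 180° to longitude and 90° to latitude: 154.75728, 105.24840.
Field: lon ⌊154.75728/20⌋ = 7 → H; lat ⌊105.24840/10⌋ = 10 → K.
Square: lon ⌊14.75728/2⌋ = 7; lat ⌊5.24840/1⌋ = 5.
Subsquare: lon ⌊0.75728/0.0833333⌋ = 9 → j; lat ⌊0.24840/0.0416667⌋ = 5 → f.
Extended square: lon ⌊0.00728/0.00833333⌋ = 0; lat ⌊0.04007/0.00416667⌋ = 9.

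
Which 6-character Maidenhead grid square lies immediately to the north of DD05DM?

Latitude subsquare m = 12; +1 → 13 = n.
The longitude characters are unchanged.

DD05dn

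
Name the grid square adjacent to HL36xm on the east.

HL46am

Longitude subsquare x = 23; +1 → 24, wraps to 0 = a, carry into square.
Longitude square 3; +1 → 4.
The latitude characters are unchanged.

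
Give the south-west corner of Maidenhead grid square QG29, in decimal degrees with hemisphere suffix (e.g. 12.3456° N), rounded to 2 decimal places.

21.00° S, 144.00° E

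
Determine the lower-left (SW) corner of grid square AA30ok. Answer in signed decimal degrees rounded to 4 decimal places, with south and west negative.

-89.5833, -172.8333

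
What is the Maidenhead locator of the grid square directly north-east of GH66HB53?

GH66hb64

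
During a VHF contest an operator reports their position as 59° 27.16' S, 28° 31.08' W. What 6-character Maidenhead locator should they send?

HD50rn

Add 180° to longitude and 90° to latitude: 151.4820, 30.5473.
Field (20°×10°, letters A–R): 151.4820/20 → 7 → H, 30.5473/10 → 3 → D; chars HD.
Square (2°×1°, digits 0–9): 11.4820/2 → 5, 0.5473/1 → 0; chars 50.
Subsquare (5′×2.5′, letters a–x): 1.4820/0.0833333 → 17 → r, 0.5473/0.0416667 → 13 → n; chars rn.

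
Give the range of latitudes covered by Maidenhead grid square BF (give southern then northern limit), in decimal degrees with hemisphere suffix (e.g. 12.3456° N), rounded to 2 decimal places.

Field B=1, F=5: +1·20° lon, +5·10° lat → SW at lon -160°, lat -40°.
Cell spans 20° lon × 10° lat.
south 40.00° S, north 30.00° S.

40.00° S, 30.00° S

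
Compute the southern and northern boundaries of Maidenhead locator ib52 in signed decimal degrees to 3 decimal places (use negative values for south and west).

Field I=8, B=1: +8·20° lon, +1·10° lat → SW at lon -20°, lat -80°.
Square 5, 2: +5·2° lon, +2·1° lat → SW at lon -10°, lat -78°.
Cell spans 2° lon × 1° lat.
south -78.000, north -77.000.

-78.000, -77.000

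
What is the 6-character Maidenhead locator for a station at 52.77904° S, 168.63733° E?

RD47hf

Offset from 180°W / 90°S: lon 348.6373°, lat 37.2210°.
Field: 348.6373/20 → 17 → R, 37.2210/10 → 3 → D; chars RD.
Square: 8.6373/2 → 4, 7.2210/1 → 7; chars 47.
Subsquare: 0.6373/0.0833333 → 7 → h, 0.2210/0.0416667 → 5 → f; chars hf.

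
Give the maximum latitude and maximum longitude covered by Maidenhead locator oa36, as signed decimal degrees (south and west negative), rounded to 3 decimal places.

Field O=14, A=0: +14·20° lon, +0·10° lat → SW at lon 100°, lat -90°.
Square 3, 6: +3·2° lon, +6·1° lat → SW at lon 106°, lat -84°.
Cell spans 2° lon × 1° lat. NE corner is SW corner plus one full cell.
latitude -83.000, longitude 108.000.

-83.000, 108.000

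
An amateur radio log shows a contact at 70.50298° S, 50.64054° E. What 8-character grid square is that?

LB59hl69

Shift to the Maidenhead origin (180°W, 90°S): lon 230.64054, lat 19.49702.
Field (20°×10°, letters A–R): lon ⌊230.64054/20⌋ = 11 → L; lat ⌊19.49702/10⌋ = 1 → B.
Square (2°×1°, digits 0–9): lon ⌊10.64054/2⌋ = 5; lat ⌊9.49702/1⌋ = 9.
Subsquare (5′×2.5′, letters a–x): lon ⌊0.64054/0.0833333⌋ = 7 → h; lat ⌊0.49702/0.0416667⌋ = 11 → l.
Extended square (30″×15″, digits 0–9): lon ⌊0.05721/0.00833333⌋ = 6; lat ⌊0.03869/0.00416667⌋ = 9.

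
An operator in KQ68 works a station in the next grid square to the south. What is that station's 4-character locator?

KQ67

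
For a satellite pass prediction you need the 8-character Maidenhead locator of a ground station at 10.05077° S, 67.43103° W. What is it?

FH69gw87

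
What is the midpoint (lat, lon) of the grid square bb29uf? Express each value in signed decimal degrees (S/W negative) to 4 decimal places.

-70.7708, -154.2917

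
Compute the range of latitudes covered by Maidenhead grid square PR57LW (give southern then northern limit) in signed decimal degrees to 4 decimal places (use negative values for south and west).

Field P=15, R=17: +15·20° lon, +17·10° lat → SW at lon 120°, lat 80°.
Square 5, 7: +5·2° lon, +7·1° lat → SW at lon 130°, lat 87°.
Subsquare l=11, w=22: +11·0.0833333° lon, +22·0.0416667° lat → SW at lon 130.917°, lat 87.9167°.
Cell spans 0.0833333° lon × 0.0416667° lat.
south 87.9167, north 87.9583.

87.9167, 87.9583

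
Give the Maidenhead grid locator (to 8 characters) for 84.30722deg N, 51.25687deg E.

Add 180° to longitude and 90° to latitude: 231.25687, 174.30722.
Field: lon ⌊231.25687/20⌋ = 11 → L; lat ⌊174.30722/10⌋ = 17 → R.
Square: lon ⌊11.25687/2⌋ = 5; lat ⌊4.30722/1⌋ = 4.
Subsquare: lon ⌊1.25687/0.0833333⌋ = 15 → p; lat ⌊0.30722/0.0416667⌋ = 7 → h.
Extended square: lon ⌊0.00687/0.00833333⌋ = 0; lat ⌊0.01555/0.00416667⌋ = 3.

LR54ph03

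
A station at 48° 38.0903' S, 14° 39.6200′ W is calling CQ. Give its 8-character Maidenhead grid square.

IE21qi07

Add 180° to longitude and 90° to latitude: 165.33967, 41.36516.
Field: 165.33967/20 → 8 → I, 41.36516/10 → 4 → E; chars IE.
Square: 5.33967/2 → 2, 1.36516/1 → 1; chars 21.
Subsquare: 1.33967/0.0833333 → 16 → q, 0.36516/0.0416667 → 8 → i; chars qi.
Extended square: 0.00633/0.00833333 → 0, 0.03183/0.00416667 → 7; chars 07.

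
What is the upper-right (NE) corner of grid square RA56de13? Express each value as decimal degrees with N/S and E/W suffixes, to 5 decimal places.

83.81667° S, 170.26667° E

Field R=17, A=0: +17·20° lon, +0·10° lat → SW at lon 160°, lat -90°.
Square 5, 6: +5·2° lon, +6·1° lat → SW at lon 170°, lat -84°.
Subsquare d=3, e=4: +3·0.0833333° lon, +4·0.0416667° lat → SW at lon 170.25°, lat -83.8333°.
Extended square 1, 3: +1·0.00833333° lon, +3·0.00416667° lat → SW at lon 170.258°, lat -83.8208°.
Cell spans 0.00833333° lon × 0.00416667° lat. NE corner is SW corner plus one full cell.
latitude 83.81667° S, longitude 170.26667° E.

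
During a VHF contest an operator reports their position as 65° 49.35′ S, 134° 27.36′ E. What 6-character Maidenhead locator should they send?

PC74fe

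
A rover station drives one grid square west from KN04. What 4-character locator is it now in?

JN94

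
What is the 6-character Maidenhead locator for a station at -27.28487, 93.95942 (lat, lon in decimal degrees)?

NG62xr

Add 180° to longitude and 90° to latitude: 273.9594, 62.7151.
Field (20°×10°, letters A–R): lon ⌊273.9594/20⌋ = 13 → N; lat ⌊62.7151/10⌋ = 6 → G.
Square (2°×1°, digits 0–9): lon ⌊13.9594/2⌋ = 6; lat ⌊2.7151/1⌋ = 2.
Subsquare (5′×2.5′, letters a–x): lon ⌊1.9594/0.0833333⌋ = 23 → x; lat ⌊0.7151/0.0416667⌋ = 17 → r.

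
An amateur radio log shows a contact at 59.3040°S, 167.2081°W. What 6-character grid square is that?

Shift to the Maidenhead origin (180°W, 90°S): lon 12.7919, lat 30.6960.
Field: 12.7919/20 → 0 → A, 30.6960/10 → 3 → D; chars AD.
Square: 12.7919/2 → 6, 0.6960/1 → 0; chars 60.
Subsquare: 0.7919/0.0833333 → 9 → j, 0.6960/0.0416667 → 16 → q; chars jq.

AD60jq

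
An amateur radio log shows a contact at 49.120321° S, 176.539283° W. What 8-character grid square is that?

AE10rv51

Add 180° to longitude and 90° to latitude: 3.46072, 40.87968.
Field: 3.46072/20 → 0 → A, 40.87968/10 → 4 → E; chars AE.
Square: 3.46072/2 → 1, 0.87968/1 → 0; chars 10.
Subsquare: 1.46072/0.0833333 → 17 → r, 0.87968/0.0416667 → 21 → v; chars rv.
Extended square: 0.04405/0.00833333 → 5, 0.00468/0.00416667 → 1; chars 51.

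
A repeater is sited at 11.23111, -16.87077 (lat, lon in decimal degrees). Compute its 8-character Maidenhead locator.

Shift to the Maidenhead origin (180°W, 90°S): lon 163.12923, lat 101.23111.
Field: 163.12923/20 → 8 → I, 101.23111/10 → 10 → K; chars IK.
Square: 3.12923/2 → 1, 1.23111/1 → 1; chars 11.
Subsquare: 1.12923/0.0833333 → 13 → n, 0.23111/0.0416667 → 5 → f; chars nf.
Extended square: 0.04590/0.00833333 → 5, 0.02278/0.00416667 → 5; chars 55.

IK11nf55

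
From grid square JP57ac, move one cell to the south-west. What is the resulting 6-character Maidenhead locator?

JP47xb

Longitude subsquare a = 0; −1 → -1, wraps to 23 = x, carry into square.
Longitude square 5; −1 → 4.
Latitude subsquare c = 2; −1 → 1 = b.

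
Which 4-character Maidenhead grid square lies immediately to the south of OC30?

OB39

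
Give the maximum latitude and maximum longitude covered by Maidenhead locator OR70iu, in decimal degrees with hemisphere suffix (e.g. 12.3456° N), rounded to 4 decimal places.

80.8750° N, 114.7500° E

Field O=14, R=17: +14·20° lon, +17·10° lat → SW at lon 100°, lat 80°.
Square 7, 0: +7·2° lon, +0·1° lat → SW at lon 114°, lat 80°.
Subsquare i=8, u=20: +8·0.0833333° lon, +20·0.0416667° lat → SW at lon 114.667°, lat 80.8333°.
Cell spans 0.0833333° lon × 0.0416667° lat. NE corner is SW corner plus one full cell.
latitude 80.8750° N, longitude 114.7500° E.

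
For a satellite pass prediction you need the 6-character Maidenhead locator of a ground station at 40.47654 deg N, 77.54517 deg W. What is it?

FN10fl

Add 180° to longitude and 90° to latitude: 102.4548, 130.4765.
Field: 102.4548/20 → 5 → F, 130.4765/10 → 13 → N; chars FN.
Square: 2.4548/2 → 1, 0.4765/1 → 0; chars 10.
Subsquare: 0.4548/0.0833333 → 5 → f, 0.4765/0.0416667 → 11 → l; chars fl.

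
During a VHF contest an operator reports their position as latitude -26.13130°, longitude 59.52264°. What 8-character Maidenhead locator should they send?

LG93su28

Add 180° to longitude and 90° to latitude: 239.52264, 63.86870.
Field: lon ⌊239.52264/20⌋ = 11 → L; lat ⌊63.86870/10⌋ = 6 → G.
Square: lon ⌊19.52264/2⌋ = 9; lat ⌊3.86870/1⌋ = 3.
Subsquare: lon ⌊1.52264/0.0833333⌋ = 18 → s; lat ⌊0.86870/0.0416667⌋ = 20 → u.
Extended square: lon ⌊0.02264/0.00833333⌋ = 2; lat ⌊0.03537/0.00416667⌋ = 8.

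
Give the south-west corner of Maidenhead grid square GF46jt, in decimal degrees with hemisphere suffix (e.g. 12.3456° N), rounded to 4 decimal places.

33.2083° S, 51.2500° W

Field G=6, F=5: +6·20° lon, +5·10° lat → SW at lon -60°, lat -40°.
Square 4, 6: +4·2° lon, +6·1° lat → SW at lon -52°, lat -34°.
Subsquare j=9, t=19: +9·0.0833333° lon, +19·0.0416667° lat → SW at lon -51.25°, lat -33.2083°.
latitude 33.2083° S, longitude 51.2500° W.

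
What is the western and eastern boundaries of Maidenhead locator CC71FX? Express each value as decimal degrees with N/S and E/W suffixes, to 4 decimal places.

125.5833° W, 125.5000° W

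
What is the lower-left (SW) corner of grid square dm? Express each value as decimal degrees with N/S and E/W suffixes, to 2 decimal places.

Field D=3, M=12: +3·20° lon, +12·10° lat → SW at lon -120°, lat 30°.
latitude 30.00° N, longitude 120.00° W.

30.00° N, 120.00° W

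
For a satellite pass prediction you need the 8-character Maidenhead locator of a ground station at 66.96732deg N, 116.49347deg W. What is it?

DP16sx02

Offset from 180°W / 90°S: lon 63.50653°, lat 156.96732°.
Field: lon ⌊63.50653/20⌋ = 3 → D; lat ⌊156.96732/10⌋ = 15 → P.
Square: lon ⌊3.50653/2⌋ = 1; lat ⌊6.96732/1⌋ = 6.
Subsquare: lon ⌊1.50653/0.0833333⌋ = 18 → s; lat ⌊0.96732/0.0416667⌋ = 23 → x.
Extended square: lon ⌊0.00653/0.00833333⌋ = 0; lat ⌊0.00899/0.00416667⌋ = 2.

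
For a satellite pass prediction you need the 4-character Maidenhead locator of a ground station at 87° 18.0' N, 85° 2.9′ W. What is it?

Shift to the Maidenhead origin (180°W, 90°S): lon 94.95, lat 177.30.
Field (20°×10°, letters A–R): 94.95/20 → 4 → E, 177.30/10 → 17 → R; chars ER.
Square (2°×1°, digits 0–9): 14.95/2 → 7, 7.30/1 → 7; chars 77.

ER77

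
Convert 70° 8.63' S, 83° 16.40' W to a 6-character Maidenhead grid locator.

Offset from 180°W / 90°S: lon 96.7267°, lat 19.8562°.
Field: 96.7267/20 → 4 → E, 19.8562/10 → 1 → B; chars EB.
Square: 16.7267/2 → 8, 9.8562/1 → 9; chars 89.
Subsquare: 0.7267/0.0833333 → 8 → i, 0.8562/0.0416667 → 20 → u; chars iu.

EB89iu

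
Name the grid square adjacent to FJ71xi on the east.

FJ81ai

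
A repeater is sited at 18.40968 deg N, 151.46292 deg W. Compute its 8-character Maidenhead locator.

BK48gj48

Add 180° to longitude and 90° to latitude: 28.53708, 108.40968.
Field: 28.53708/20 → 1 → B, 108.40968/10 → 10 → K; chars BK.
Square: 8.53708/2 → 4, 8.40968/1 → 8; chars 48.
Subsquare: 0.53708/0.0833333 → 6 → g, 0.40968/0.0416667 → 9 → j; chars gj.
Extended square: 0.03708/0.00833333 → 4, 0.03468/0.00416667 → 8; chars 48.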